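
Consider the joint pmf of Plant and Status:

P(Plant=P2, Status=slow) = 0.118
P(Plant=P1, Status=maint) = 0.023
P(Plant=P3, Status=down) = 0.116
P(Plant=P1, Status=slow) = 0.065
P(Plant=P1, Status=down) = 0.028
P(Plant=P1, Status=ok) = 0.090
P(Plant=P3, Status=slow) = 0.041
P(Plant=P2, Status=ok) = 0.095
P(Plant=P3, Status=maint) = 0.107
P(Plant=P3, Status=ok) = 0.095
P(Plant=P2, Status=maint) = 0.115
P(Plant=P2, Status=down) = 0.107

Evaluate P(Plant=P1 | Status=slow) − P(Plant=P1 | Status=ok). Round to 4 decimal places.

P(Status=slow) = 0.065 + 0.118 + 0.041 = 0.224; P(Plant=P1 | Status=slow) = 0.065/0.224 = 0.29018.
P(Status=ok) = 0.090 + 0.095 + 0.095 = 0.280; P(Plant=P1 | Status=ok) = 0.090/0.280 = 0.32143.
Difference = -0.0313.

-0.0313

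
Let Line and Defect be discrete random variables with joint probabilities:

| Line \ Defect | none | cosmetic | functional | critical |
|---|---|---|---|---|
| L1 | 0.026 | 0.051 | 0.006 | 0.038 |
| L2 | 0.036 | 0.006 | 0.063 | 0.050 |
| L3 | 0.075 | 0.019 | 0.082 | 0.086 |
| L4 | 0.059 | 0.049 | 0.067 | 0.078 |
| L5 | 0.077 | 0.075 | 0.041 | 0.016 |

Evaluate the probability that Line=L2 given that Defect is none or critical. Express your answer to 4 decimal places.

P(Defect=none) = 0.026 + 0.036 + 0.075 + 0.059 + 0.077 = 0.273.
P(Defect=critical) = 0.038 + 0.050 + 0.086 + 0.078 + 0.016 = 0.268.
P(Defect ∈ {none, critical}) = 0.273 + 0.268 = 0.541; P(Line=L2, Defect ∈ {none, critical}) = 0.036 + 0.050 = 0.086.
P(Line=L2 | Defect ∈ {none, critical}) = 0.086/0.541 = 0.1590.

0.1590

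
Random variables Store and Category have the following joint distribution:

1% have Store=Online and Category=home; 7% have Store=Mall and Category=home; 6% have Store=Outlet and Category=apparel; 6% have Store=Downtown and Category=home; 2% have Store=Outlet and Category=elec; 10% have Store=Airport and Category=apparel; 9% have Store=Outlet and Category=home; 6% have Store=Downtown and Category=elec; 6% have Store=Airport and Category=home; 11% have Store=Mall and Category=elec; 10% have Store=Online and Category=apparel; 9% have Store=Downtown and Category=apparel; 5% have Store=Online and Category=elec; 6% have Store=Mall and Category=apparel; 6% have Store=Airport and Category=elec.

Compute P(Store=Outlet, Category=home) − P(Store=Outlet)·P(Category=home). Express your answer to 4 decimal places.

0.0407

P(Store=Outlet) = 0.06 + 0.02 + 0.09 = 0.17.
P(Category=home) = 0.06 + 0.07 + 0.06 + 0.09 + 0.01 = 0.29.
P(Store=Outlet, Category=home) − P(Store=Outlet)P(Category=home) = 0.09 − 0.17×0.29 = 0.0407.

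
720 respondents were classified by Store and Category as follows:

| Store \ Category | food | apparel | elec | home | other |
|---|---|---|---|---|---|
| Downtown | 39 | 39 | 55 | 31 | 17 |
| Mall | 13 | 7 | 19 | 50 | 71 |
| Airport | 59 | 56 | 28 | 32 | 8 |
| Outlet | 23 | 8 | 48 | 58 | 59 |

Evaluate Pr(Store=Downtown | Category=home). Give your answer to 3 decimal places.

Total with Category=home: 31 + 50 + 32 + 58 = 171.
P(Store=Downtown | Category=home) = 31/171 = 0.181.

0.181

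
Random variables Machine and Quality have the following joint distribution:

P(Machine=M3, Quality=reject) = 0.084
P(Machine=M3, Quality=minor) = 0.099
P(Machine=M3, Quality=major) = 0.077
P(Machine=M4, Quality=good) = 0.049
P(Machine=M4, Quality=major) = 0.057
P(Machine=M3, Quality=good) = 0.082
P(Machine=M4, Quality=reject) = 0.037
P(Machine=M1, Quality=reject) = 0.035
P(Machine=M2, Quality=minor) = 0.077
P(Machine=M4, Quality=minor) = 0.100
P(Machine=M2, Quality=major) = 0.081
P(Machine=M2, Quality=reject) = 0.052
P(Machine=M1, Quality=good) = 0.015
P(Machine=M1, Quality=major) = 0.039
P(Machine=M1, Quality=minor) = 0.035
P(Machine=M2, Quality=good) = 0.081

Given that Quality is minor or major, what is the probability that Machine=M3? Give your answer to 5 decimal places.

P(Quality=minor) = 0.035 + 0.077 + 0.099 + 0.100 = 0.311.
P(Quality=major) = 0.039 + 0.081 + 0.077 + 0.057 = 0.254.
P(Quality ∈ {minor, major}) = 0.311 + 0.254 = 0.565; P(Machine=M3, Quality ∈ {minor, major}) = 0.099 + 0.077 = 0.176.
P(Machine=M3 | Quality ∈ {minor, major}) = 0.176/0.565 = 0.31150.

0.31150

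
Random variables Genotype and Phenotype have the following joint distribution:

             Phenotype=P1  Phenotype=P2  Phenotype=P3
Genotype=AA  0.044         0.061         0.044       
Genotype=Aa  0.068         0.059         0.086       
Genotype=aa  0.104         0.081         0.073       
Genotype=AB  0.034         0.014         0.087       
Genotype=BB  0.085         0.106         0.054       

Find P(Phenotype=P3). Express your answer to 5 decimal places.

0.34400

P(Phenotype=P3) = 0.044 + 0.086 + 0.073 + 0.087 + 0.054 = 0.344.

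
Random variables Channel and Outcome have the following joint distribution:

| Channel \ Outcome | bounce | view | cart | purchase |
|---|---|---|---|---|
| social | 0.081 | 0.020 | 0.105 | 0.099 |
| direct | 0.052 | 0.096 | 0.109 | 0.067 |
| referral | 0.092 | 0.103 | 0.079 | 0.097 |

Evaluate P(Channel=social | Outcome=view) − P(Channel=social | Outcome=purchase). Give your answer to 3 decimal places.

-0.285

P(Outcome=view) = 0.020 + 0.096 + 0.103 = 0.219; P(Channel=social | Outcome=view) = 0.020/0.219 = 0.0913.
P(Outcome=purchase) = 0.099 + 0.067 + 0.097 = 0.263; P(Channel=social | Outcome=purchase) = 0.099/0.263 = 0.3764.
Difference = -0.285.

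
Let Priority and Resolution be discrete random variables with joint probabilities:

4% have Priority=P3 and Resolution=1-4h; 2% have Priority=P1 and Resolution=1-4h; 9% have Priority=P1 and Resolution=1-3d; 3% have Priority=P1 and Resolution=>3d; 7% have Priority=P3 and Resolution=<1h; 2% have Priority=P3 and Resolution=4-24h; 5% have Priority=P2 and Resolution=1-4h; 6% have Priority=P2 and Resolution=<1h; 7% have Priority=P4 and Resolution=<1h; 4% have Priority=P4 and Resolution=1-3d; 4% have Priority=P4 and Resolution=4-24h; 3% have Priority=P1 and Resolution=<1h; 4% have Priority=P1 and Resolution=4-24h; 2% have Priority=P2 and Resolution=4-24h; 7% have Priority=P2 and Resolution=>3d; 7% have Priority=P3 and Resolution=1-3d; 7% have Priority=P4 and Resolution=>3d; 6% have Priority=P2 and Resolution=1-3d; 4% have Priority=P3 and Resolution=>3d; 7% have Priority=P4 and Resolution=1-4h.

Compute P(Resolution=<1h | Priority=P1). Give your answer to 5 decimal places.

P(Priority=P1) = 0.03 + 0.02 + 0.04 + 0.09 + 0.03 = 0.21.
P(Resolution=<1h | Priority=P1) = 0.03/0.21 = 0.14286.

0.14286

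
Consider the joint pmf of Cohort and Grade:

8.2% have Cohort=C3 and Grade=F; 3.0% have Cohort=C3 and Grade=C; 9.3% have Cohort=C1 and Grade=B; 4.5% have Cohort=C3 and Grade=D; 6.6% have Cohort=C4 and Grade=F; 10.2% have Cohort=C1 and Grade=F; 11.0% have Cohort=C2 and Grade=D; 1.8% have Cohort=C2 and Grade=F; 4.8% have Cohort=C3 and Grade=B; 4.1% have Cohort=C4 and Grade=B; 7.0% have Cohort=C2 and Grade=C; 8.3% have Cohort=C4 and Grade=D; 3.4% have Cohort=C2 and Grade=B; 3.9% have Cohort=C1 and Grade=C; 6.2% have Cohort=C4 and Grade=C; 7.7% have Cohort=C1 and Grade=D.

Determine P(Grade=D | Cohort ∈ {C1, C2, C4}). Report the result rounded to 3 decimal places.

P(Cohort=C1) = 0.093 + 0.039 + 0.077 + 0.102 = 0.311.
P(Cohort=C2) = 0.034 + 0.070 + 0.110 + 0.018 = 0.232.
P(Cohort=C4) = 0.041 + 0.062 + 0.083 + 0.066 = 0.252.
P(Cohort ∈ {C1, C2, C4}) = 0.311 + 0.232 + 0.252 = 0.795; P(Grade=D, Cohort ∈ {C1, C2, C4}) = 0.077 + 0.110 + 0.083 = 0.270.
P(Grade=D | Cohort ∈ {C1, C2, C4}) = 0.270/0.795 = 0.340.

0.340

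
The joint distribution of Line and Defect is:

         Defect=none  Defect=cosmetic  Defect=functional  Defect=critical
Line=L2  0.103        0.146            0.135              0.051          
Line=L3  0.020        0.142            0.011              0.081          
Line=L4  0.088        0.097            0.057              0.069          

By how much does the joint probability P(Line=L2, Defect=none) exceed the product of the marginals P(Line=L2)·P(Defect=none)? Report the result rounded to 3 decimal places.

0.011

P(Line=L2) = 0.103 + 0.146 + 0.135 + 0.051 = 0.435.
P(Defect=none) = 0.103 + 0.020 + 0.088 = 0.211.
P(Line=L2, Defect=none) − P(Line=L2)P(Defect=none) = 0.103 − 0.435×0.211 = 0.011.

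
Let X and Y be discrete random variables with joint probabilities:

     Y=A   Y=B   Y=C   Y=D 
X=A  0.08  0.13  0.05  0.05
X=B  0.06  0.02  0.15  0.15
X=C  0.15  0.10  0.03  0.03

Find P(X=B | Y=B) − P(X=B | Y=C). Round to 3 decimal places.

P(Y=B) = 0.13 + 0.02 + 0.10 = 0.25; P(X=B | Y=B) = 0.02/0.25 = 0.0800.
P(Y=C) = 0.05 + 0.15 + 0.03 = 0.23; P(X=B | Y=C) = 0.15/0.23 = 0.6522.
Difference = -0.572.

-0.572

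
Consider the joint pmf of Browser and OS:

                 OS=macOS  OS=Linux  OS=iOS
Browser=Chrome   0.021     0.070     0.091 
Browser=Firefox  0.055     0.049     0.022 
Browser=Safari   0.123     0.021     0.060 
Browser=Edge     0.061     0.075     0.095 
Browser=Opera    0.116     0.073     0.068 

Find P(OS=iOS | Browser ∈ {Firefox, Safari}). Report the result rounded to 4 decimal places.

P(Browser=Firefox) = 0.055 + 0.049 + 0.022 = 0.126.
P(Browser=Safari) = 0.123 + 0.021 + 0.060 = 0.204.
P(Browser ∈ {Firefox, Safari}) = 0.126 + 0.204 = 0.330; P(OS=iOS, Browser ∈ {Firefox, Safari}) = 0.022 + 0.060 = 0.082.
P(OS=iOS | Browser ∈ {Firefox, Safari}) = 0.082/0.330 = 0.2485.

0.2485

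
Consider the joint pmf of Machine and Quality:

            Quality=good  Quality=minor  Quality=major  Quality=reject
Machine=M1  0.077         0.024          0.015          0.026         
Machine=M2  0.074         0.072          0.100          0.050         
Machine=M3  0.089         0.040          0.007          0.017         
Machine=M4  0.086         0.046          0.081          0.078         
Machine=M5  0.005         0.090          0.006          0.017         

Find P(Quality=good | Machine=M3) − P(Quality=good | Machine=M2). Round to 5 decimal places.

0.33170

P(Machine=M3) = 0.089 + 0.040 + 0.007 + 0.017 = 0.153; P(Quality=good | Machine=M3) = 0.089/0.153 = 0.581699.
P(Machine=M2) = 0.074 + 0.072 + 0.100 + 0.050 = 0.296; P(Quality=good | Machine=M2) = 0.074/0.296 = 0.250000.
Difference = 0.33170.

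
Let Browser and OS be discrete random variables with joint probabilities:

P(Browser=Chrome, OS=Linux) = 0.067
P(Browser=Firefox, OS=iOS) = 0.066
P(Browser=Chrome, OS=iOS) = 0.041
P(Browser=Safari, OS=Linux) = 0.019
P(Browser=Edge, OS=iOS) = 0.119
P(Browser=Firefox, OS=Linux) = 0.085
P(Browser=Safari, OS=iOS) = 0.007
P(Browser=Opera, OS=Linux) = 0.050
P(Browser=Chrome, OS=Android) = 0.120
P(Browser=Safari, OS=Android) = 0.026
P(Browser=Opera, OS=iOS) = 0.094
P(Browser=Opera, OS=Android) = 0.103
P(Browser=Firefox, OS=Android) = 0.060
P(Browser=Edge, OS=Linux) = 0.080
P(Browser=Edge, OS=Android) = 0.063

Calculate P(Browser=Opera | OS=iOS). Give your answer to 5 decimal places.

0.28746

P(OS=iOS) = 0.041 + 0.066 + 0.007 + 0.119 + 0.094 = 0.327.
P(Browser=Opera | OS=iOS) = 0.094/0.327 = 0.28746.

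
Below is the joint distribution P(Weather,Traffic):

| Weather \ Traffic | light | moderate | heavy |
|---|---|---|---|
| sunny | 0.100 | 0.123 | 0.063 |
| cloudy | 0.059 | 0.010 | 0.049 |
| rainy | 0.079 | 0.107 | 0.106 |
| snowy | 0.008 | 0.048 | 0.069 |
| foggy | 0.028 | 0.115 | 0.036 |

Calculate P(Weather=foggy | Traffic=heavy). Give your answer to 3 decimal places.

P(Traffic=heavy) = 0.063 + 0.049 + 0.106 + 0.069 + 0.036 = 0.323.
P(Weather=foggy | Traffic=heavy) = 0.036/0.323 = 0.111.

0.111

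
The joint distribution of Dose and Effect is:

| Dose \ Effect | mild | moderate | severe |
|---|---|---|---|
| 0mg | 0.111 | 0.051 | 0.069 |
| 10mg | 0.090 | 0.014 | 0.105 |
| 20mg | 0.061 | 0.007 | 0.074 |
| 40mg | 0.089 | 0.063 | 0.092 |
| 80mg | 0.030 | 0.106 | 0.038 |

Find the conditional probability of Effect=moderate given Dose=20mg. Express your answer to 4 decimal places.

0.0493

P(Dose=20mg) = 0.061 + 0.007 + 0.074 = 0.142.
P(Effect=moderate | Dose=20mg) = 0.007/0.142 = 0.0493.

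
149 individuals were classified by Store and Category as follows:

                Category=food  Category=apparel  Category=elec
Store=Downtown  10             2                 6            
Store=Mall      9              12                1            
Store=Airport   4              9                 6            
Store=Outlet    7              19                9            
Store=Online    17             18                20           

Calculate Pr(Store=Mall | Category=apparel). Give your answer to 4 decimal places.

0.2000

Total with Category=apparel: 2 + 12 + 9 + 19 + 18 = 60.
P(Store=Mall | Category=apparel) = 12/60 = 0.2000.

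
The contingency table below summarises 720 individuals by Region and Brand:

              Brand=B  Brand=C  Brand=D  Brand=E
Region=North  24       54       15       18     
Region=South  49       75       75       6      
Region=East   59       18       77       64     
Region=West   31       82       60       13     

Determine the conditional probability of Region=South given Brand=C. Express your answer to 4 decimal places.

Total with Brand=C: 54 + 75 + 18 + 82 = 229.
P(Region=South | Brand=C) = 75/229 = 0.3275.

0.3275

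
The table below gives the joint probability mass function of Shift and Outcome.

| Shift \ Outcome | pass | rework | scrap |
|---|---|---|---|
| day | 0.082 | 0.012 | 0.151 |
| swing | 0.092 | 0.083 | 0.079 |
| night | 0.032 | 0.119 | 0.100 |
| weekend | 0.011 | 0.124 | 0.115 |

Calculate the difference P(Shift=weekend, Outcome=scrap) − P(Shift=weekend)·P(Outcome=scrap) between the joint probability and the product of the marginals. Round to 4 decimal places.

0.0038

P(Shift=weekend) = 0.011 + 0.124 + 0.115 = 0.250.
P(Outcome=scrap) = 0.151 + 0.079 + 0.100 + 0.115 = 0.445.
P(Shift=weekend, Outcome=scrap) − P(Shift=weekend)P(Outcome=scrap) = 0.115 − 0.250×0.445 = 0.0038.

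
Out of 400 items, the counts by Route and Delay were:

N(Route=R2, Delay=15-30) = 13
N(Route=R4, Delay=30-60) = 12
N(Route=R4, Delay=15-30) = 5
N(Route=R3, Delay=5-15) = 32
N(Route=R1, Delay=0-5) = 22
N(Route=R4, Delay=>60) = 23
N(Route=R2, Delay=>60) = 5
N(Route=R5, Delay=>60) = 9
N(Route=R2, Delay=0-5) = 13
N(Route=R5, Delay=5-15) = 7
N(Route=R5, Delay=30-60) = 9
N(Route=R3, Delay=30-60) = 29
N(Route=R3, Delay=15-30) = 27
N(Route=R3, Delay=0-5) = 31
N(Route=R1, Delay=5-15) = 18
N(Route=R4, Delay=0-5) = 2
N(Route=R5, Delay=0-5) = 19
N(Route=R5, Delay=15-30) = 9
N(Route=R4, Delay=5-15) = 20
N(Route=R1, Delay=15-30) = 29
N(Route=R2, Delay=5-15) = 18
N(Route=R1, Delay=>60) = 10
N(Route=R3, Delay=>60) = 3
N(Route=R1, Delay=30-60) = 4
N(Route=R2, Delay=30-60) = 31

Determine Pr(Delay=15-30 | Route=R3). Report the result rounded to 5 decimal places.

0.22131

Total with Route=R3: 31 + 32 + 27 + 29 + 3 = 122.
P(Delay=15-30 | Route=R3) = 27/122 = 0.22131.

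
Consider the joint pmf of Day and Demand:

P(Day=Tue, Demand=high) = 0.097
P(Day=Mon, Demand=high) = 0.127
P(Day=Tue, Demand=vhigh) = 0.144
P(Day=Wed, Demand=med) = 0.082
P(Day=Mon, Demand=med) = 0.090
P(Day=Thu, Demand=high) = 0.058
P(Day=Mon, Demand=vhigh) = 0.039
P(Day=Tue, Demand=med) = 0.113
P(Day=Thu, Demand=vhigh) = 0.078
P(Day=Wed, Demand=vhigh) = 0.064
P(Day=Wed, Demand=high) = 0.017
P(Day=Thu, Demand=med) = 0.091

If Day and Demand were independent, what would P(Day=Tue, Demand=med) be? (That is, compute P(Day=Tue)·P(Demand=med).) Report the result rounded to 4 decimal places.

P(Day=Tue) = 0.113 + 0.097 + 0.144 = 0.354.
P(Demand=med) = 0.090 + 0.113 + 0.082 + 0.091 = 0.376.
Product: 0.354 × 0.376 = 0.1331.

0.1331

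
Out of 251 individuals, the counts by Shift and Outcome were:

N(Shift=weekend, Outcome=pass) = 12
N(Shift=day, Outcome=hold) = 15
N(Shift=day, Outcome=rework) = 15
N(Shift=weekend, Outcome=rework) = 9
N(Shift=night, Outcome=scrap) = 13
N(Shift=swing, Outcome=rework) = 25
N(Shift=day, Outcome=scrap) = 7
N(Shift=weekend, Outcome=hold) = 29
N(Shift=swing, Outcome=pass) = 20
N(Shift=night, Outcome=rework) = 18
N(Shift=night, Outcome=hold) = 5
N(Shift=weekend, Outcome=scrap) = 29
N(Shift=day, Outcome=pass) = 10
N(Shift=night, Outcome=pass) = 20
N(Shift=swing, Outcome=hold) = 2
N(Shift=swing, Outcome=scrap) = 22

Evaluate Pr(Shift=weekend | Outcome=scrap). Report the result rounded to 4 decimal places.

Total with Outcome=scrap: 7 + 22 + 13 + 29 = 71.
P(Shift=weekend | Outcome=scrap) = 29/71 = 0.4085.

0.4085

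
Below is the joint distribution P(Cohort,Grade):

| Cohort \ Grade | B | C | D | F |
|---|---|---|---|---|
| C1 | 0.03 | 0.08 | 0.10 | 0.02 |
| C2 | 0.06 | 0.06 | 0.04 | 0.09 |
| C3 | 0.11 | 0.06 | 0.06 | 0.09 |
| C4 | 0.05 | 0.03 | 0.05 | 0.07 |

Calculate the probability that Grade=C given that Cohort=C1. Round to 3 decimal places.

0.348

P(Cohort=C1) = 0.03 + 0.08 + 0.10 + 0.02 = 0.23.
P(Grade=C | Cohort=C1) = 0.08/0.23 = 0.348.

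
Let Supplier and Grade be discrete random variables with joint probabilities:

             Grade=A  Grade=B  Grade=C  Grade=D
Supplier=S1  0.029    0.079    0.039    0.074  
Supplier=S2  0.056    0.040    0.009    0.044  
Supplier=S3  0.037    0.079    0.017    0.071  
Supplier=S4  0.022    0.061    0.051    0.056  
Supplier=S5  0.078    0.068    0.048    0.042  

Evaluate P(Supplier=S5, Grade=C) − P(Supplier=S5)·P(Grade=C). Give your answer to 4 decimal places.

0.0093

P(Supplier=S5) = 0.078 + 0.068 + 0.048 + 0.042 = 0.236.
P(Grade=C) = 0.039 + 0.009 + 0.017 + 0.051 + 0.048 = 0.164.
P(Supplier=S5, Grade=C) − P(Supplier=S5)P(Grade=C) = 0.048 − 0.236×0.164 = 0.0093.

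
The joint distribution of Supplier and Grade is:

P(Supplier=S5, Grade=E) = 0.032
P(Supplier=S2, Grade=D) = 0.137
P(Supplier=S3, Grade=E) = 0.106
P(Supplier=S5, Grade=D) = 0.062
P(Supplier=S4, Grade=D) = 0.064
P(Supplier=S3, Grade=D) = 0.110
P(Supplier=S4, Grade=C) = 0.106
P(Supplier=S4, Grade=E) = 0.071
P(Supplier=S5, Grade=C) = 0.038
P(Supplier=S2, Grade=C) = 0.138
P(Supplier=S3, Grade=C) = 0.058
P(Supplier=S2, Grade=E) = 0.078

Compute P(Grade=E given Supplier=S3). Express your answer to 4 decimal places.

P(Supplier=S3) = 0.058 + 0.110 + 0.106 = 0.274.
P(Grade=E | Supplier=S3) = 0.106/0.274 = 0.3869.

0.3869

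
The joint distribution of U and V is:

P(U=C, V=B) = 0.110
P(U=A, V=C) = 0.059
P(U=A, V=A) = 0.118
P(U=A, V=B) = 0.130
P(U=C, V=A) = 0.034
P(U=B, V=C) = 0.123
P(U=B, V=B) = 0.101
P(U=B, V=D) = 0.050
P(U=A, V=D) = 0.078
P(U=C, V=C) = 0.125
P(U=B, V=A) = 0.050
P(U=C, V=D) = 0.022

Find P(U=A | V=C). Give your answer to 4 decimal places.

P(V=C) = 0.059 + 0.123 + 0.125 = 0.307.
P(U=A | V=C) = 0.059/0.307 = 0.1922.

0.1922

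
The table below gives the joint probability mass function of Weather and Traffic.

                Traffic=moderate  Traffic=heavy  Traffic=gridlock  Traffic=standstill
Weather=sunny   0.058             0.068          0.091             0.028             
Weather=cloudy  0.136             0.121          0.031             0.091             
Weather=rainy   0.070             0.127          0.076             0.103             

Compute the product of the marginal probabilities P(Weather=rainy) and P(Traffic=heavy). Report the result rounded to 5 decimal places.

0.11882

P(Weather=rainy) = 0.070 + 0.127 + 0.076 + 0.103 = 0.376.
P(Traffic=heavy) = 0.068 + 0.121 + 0.127 = 0.316.
Product: 0.376 × 0.316 = 0.11882.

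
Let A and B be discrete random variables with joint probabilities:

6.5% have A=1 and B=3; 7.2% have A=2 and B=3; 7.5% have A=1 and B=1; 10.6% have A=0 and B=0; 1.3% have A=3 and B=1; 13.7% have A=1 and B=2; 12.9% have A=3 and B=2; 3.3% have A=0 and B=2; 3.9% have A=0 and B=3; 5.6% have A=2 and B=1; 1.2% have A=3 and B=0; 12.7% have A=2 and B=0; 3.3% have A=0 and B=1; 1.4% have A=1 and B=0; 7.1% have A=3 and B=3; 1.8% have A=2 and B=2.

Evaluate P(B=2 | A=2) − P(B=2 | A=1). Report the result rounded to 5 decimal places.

P(A=2) = 0.127 + 0.056 + 0.018 + 0.072 = 0.273; P(B=2 | A=2) = 0.018/0.273 = 0.065934.
P(A=1) = 0.014 + 0.075 + 0.137 + 0.065 = 0.291; P(B=2 | A=1) = 0.137/0.291 = 0.470790.
Difference = -0.40486.

-0.40486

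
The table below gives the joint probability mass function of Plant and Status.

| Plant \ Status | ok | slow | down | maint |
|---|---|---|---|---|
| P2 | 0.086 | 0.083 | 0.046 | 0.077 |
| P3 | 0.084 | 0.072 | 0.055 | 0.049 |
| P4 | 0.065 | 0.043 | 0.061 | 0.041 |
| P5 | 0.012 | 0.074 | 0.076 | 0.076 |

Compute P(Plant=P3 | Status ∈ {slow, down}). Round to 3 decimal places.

0.249

P(Status=slow) = 0.083 + 0.072 + 0.043 + 0.074 = 0.272.
P(Status=down) = 0.046 + 0.055 + 0.061 + 0.076 = 0.238.
P(Status ∈ {slow, down}) = 0.272 + 0.238 = 0.510; P(Plant=P3, Status ∈ {slow, down}) = 0.072 + 0.055 = 0.127.
P(Plant=P3 | Status ∈ {slow, down}) = 0.127/0.510 = 0.249.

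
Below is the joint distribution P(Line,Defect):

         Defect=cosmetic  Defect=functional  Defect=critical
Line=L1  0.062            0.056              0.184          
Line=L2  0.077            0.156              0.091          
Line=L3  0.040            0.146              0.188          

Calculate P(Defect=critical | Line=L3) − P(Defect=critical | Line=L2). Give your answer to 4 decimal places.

P(Line=L3) = 0.040 + 0.146 + 0.188 = 0.374; P(Defect=critical | Line=L3) = 0.188/0.374 = 0.50267.
P(Line=L2) = 0.077 + 0.156 + 0.091 = 0.324; P(Defect=critical | Line=L2) = 0.091/0.324 = 0.28086.
Difference = 0.2218.

0.2218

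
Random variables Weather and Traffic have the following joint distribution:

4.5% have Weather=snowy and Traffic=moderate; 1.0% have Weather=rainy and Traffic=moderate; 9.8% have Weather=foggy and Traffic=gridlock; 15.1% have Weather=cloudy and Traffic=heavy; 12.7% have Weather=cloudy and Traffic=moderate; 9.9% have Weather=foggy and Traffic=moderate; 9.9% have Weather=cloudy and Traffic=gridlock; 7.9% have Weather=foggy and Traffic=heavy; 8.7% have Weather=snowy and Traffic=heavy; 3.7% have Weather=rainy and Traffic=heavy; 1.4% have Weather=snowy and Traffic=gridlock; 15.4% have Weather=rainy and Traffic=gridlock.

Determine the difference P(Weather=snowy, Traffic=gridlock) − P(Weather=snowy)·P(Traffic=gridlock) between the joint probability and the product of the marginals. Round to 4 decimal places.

-0.0393

P(Weather=snowy) = 0.045 + 0.087 + 0.014 = 0.146.
P(Traffic=gridlock) = 0.099 + 0.154 + 0.014 + 0.098 = 0.365.
P(Weather=snowy, Traffic=gridlock) − P(Weather=snowy)P(Traffic=gridlock) = 0.014 − 0.146×0.365 = -0.0393.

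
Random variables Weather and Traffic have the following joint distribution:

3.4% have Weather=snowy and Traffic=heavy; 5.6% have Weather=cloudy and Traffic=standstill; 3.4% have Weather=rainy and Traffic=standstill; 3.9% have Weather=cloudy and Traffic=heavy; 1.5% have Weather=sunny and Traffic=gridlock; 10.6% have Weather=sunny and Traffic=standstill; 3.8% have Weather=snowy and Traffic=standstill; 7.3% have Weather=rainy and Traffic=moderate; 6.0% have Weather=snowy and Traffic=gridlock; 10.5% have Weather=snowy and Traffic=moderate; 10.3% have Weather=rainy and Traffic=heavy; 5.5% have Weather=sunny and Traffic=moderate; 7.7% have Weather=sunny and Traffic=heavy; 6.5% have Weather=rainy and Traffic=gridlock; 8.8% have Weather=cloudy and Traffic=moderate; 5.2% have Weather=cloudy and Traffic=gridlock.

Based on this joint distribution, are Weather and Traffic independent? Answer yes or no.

no

P(Weather=sunny) = 0.253 and P(Traffic=standstill) = 0.234, so their product is 0.05920, but P(Weather=sunny, Traffic=standstill) = 0.106. Since these differ, Weather and Traffic are not independent.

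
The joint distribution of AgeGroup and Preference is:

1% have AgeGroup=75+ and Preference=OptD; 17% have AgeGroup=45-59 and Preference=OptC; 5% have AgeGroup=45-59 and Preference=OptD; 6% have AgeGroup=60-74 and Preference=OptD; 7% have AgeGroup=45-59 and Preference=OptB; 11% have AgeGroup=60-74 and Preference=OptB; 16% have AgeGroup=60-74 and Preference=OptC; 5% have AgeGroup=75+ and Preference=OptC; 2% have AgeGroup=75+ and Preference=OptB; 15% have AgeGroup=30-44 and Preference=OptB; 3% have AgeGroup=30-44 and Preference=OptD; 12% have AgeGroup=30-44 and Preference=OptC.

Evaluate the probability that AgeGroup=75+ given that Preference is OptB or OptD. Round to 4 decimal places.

P(Preference=OptB) = 0.15 + 0.07 + 0.11 + 0.02 = 0.35.
P(Preference=OptD) = 0.03 + 0.05 + 0.06 + 0.01 = 0.15.
P(Preference ∈ {OptB, OptD}) = 0.35 + 0.15 = 0.50; P(AgeGroup=75+, Preference ∈ {OptB, OptD}) = 0.02 + 0.01 = 0.03.
P(AgeGroup=75+ | Preference ∈ {OptB, OptD}) = 0.03/0.50 = 0.0600.

0.0600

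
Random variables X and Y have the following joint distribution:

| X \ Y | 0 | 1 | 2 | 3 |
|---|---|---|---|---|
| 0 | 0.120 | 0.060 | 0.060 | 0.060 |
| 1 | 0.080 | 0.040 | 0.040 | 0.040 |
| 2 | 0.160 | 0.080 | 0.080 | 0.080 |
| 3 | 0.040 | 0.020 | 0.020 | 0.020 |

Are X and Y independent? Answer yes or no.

yes

Every cell satisfies P(X,Y) = P(X)·P(Y). For instance P(X=1) = 0.200, P(Y=2) = 0.200, and 0.200×0.200 = 0.040 matches the joint entry. So X and Y are independent.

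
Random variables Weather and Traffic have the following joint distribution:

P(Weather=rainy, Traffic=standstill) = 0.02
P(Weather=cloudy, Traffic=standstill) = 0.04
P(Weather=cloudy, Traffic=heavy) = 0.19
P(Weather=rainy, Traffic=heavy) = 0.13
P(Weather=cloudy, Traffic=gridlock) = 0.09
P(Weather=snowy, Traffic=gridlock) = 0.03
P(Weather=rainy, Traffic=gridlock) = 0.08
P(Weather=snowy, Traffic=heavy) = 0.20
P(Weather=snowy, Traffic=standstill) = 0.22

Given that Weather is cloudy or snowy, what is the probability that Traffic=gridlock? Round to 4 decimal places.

0.1558

P(Weather=cloudy) = 0.19 + 0.09 + 0.04 = 0.32.
P(Weather=snowy) = 0.20 + 0.03 + 0.22 = 0.45.
P(Weather ∈ {cloudy, snowy}) = 0.32 + 0.45 = 0.77; P(Traffic=gridlock, Weather ∈ {cloudy, snowy}) = 0.09 + 0.03 = 0.12.
P(Traffic=gridlock | Weather ∈ {cloudy, snowy}) = 0.12/0.77 = 0.1558.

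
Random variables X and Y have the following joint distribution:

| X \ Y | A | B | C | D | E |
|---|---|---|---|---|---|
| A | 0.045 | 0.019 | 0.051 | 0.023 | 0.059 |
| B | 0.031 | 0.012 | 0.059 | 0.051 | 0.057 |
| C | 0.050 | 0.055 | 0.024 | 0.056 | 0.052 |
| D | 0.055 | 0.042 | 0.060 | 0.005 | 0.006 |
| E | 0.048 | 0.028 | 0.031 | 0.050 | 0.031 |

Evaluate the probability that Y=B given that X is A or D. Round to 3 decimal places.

P(X=A) = 0.045 + 0.019 + 0.051 + 0.023 + 0.059 = 0.197.
P(X=D) = 0.055 + 0.042 + 0.060 + 0.005 + 0.006 = 0.168.
P(X ∈ {A, D}) = 0.197 + 0.168 = 0.365; P(Y=B, X ∈ {A, D}) = 0.019 + 0.042 = 0.061.
P(Y=B | X ∈ {A, D}) = 0.061/0.365 = 0.167.

0.167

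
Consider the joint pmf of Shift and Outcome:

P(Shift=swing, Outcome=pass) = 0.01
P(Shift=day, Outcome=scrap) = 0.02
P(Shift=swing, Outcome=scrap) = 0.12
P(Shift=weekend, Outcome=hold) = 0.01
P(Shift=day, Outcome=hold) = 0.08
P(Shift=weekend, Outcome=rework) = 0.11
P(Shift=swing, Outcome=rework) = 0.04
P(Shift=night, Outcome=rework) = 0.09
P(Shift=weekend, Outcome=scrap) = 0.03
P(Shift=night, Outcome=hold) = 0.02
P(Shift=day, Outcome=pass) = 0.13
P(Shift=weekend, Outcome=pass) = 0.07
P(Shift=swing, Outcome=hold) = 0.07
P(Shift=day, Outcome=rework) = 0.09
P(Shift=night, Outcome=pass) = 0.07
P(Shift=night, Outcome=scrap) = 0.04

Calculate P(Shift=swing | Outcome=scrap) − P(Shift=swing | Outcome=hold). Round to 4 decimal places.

0.1825

P(Outcome=scrap) = 0.02 + 0.12 + 0.04 + 0.03 = 0.21; P(Shift=swing | Outcome=scrap) = 0.12/0.21 = 0.57143.
P(Outcome=hold) = 0.08 + 0.07 + 0.02 + 0.01 = 0.18; P(Shift=swing | Outcome=hold) = 0.07/0.18 = 0.38889.
Difference = 0.1825.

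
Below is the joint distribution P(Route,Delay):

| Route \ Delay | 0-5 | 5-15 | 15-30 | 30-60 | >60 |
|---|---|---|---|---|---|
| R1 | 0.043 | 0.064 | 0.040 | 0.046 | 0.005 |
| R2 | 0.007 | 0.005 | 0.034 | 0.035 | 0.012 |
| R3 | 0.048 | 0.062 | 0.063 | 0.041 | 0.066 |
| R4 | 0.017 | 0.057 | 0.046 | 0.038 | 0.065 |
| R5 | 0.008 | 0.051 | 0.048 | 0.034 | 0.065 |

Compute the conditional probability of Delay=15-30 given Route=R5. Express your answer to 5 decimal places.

P(Route=R5) = 0.008 + 0.051 + 0.048 + 0.034 + 0.065 = 0.206.
P(Delay=15-30 | Route=R5) = 0.048/0.206 = 0.23301.

0.23301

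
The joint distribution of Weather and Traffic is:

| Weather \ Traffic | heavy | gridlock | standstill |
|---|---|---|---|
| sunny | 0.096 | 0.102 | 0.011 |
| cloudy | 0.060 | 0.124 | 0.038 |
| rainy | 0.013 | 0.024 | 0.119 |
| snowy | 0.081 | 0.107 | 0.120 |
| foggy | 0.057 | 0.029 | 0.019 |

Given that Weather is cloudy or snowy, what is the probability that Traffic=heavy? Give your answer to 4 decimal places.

0.2660

P(Weather=cloudy) = 0.060 + 0.124 + 0.038 = 0.222.
P(Weather=snowy) = 0.081 + 0.107 + 0.120 = 0.308.
P(Weather ∈ {cloudy, snowy}) = 0.222 + 0.308 = 0.530; P(Traffic=heavy, Weather ∈ {cloudy, snowy}) = 0.060 + 0.081 = 0.141.
P(Traffic=heavy | Weather ∈ {cloudy, snowy}) = 0.141/0.530 = 0.2660.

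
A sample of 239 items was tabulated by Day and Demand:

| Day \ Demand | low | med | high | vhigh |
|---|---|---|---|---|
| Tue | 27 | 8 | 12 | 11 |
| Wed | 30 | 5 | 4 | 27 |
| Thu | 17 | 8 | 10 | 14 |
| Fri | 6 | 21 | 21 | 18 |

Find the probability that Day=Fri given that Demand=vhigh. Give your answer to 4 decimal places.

0.2571

Total with Demand=vhigh: 11 + 27 + 14 + 18 = 70.
P(Day=Fri | Demand=vhigh) = 18/70 = 0.2571.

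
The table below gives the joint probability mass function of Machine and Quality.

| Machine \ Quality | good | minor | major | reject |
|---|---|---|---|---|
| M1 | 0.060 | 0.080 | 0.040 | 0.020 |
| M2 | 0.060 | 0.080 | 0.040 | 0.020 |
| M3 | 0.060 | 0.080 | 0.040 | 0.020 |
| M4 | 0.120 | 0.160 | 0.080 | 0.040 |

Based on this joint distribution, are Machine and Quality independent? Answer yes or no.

yes

Every cell satisfies P(Machine,Quality) = P(Machine)·P(Quality). For instance P(Machine=M2) = 0.200, P(Quality=reject) = 0.100, and 0.200×0.100 = 0.020 matches the joint entry. So Machine and Quality are independent.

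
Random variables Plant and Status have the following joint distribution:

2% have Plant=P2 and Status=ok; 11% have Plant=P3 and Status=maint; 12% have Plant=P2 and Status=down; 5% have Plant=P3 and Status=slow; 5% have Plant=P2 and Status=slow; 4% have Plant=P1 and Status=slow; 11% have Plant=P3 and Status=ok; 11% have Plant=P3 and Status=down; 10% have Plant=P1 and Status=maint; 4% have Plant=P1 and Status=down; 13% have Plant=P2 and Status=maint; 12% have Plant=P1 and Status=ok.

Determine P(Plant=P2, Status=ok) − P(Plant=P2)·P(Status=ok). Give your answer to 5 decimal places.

-0.06000

P(Plant=P2) = 0.02 + 0.05 + 0.12 + 0.13 = 0.32.
P(Status=ok) = 0.12 + 0.02 + 0.11 = 0.25.
P(Plant=P2, Status=ok) − P(Plant=P2)P(Status=ok) = 0.02 − 0.32×0.25 = -0.06000.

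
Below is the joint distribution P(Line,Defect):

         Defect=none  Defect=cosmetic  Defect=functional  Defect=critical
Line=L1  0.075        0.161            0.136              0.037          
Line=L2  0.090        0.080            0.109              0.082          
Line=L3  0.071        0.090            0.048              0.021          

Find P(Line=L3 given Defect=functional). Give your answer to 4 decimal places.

0.1638

P(Defect=functional) = 0.136 + 0.109 + 0.048 = 0.293.
P(Line=L3 | Defect=functional) = 0.048/0.293 = 0.1638.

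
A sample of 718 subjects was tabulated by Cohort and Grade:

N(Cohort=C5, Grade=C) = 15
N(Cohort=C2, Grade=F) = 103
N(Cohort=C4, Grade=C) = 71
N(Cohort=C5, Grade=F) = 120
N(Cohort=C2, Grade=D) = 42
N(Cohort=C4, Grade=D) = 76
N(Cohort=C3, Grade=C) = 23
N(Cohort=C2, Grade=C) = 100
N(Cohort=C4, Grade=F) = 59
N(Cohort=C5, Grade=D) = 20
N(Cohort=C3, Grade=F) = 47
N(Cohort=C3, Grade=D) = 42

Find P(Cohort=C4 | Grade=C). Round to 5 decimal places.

Total with Grade=C: 100 + 23 + 71 + 15 = 209.
P(Cohort=C4 | Grade=C) = 71/209 = 0.33971.

0.33971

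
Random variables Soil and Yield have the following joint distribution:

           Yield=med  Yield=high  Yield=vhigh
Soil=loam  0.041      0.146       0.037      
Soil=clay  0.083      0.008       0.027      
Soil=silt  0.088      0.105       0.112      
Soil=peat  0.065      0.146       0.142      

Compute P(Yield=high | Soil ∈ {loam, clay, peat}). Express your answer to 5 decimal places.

P(Soil=loam) = 0.041 + 0.146 + 0.037 = 0.224.
P(Soil=clay) = 0.083 + 0.008 + 0.027 = 0.118.
P(Soil=peat) = 0.065 + 0.146 + 0.142 = 0.353.
P(Soil ∈ {loam, clay, peat}) = 0.224 + 0.118 + 0.353 = 0.695; P(Yield=high, Soil ∈ {loam, clay, peat}) = 0.146 + 0.008 + 0.146 = 0.300.
P(Yield=high | Soil ∈ {loam, clay, peat}) = 0.300/0.695 = 0.43165.

0.43165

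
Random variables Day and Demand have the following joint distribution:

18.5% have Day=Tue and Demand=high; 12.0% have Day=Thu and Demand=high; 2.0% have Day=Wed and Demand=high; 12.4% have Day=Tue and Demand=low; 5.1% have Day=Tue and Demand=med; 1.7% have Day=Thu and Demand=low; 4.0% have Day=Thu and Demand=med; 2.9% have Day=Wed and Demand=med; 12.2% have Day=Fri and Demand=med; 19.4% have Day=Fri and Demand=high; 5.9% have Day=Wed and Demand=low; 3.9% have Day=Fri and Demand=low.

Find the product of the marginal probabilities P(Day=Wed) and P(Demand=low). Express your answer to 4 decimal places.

0.0258

P(Day=Wed) = 0.059 + 0.029 + 0.020 = 0.108.
P(Demand=low) = 0.124 + 0.059 + 0.017 + 0.039 = 0.239.
Product: 0.108 × 0.239 = 0.0258.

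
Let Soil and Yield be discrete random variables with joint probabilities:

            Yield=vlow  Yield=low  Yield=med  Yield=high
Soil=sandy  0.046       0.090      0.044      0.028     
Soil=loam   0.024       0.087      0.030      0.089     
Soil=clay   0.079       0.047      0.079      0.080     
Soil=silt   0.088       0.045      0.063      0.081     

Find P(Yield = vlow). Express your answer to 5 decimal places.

0.23700

P(Yield=vlow) = 0.046 + 0.024 + 0.079 + 0.088 = 0.237.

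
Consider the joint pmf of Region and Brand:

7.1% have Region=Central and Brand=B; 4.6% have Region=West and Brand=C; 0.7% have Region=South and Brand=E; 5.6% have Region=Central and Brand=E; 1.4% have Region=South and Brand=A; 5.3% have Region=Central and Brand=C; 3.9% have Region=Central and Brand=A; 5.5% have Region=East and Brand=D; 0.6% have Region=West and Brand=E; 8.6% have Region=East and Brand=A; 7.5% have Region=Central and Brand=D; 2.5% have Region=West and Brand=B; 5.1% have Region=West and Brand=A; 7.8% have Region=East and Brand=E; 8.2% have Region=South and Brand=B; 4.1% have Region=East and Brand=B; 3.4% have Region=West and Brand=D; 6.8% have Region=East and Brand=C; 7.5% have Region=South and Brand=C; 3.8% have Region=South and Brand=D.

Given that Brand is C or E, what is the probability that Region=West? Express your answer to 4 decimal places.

0.1337

P(Brand=C) = 0.075 + 0.068 + 0.046 + 0.053 = 0.242.
P(Brand=E) = 0.007 + 0.078 + 0.006 + 0.056 = 0.147.
P(Brand ∈ {C, E}) = 0.242 + 0.147 = 0.389; P(Region=West, Brand ∈ {C, E}) = 0.046 + 0.006 = 0.052.
P(Region=West | Brand ∈ {C, E}) = 0.052/0.389 = 0.1337.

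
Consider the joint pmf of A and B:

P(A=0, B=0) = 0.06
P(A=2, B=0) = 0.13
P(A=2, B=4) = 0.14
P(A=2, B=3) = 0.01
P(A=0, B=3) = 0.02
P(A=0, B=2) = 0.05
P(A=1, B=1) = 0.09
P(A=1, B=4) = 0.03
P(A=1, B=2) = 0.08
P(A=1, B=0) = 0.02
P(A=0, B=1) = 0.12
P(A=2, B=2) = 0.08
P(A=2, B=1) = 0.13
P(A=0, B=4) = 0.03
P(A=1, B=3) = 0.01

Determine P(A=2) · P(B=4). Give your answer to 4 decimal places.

P(A=2) = 0.13 + 0.13 + 0.08 + 0.01 + 0.14 = 0.49.
P(B=4) = 0.03 + 0.03 + 0.14 = 0.20.
Product: 0.49 × 0.20 = 0.0980.

0.0980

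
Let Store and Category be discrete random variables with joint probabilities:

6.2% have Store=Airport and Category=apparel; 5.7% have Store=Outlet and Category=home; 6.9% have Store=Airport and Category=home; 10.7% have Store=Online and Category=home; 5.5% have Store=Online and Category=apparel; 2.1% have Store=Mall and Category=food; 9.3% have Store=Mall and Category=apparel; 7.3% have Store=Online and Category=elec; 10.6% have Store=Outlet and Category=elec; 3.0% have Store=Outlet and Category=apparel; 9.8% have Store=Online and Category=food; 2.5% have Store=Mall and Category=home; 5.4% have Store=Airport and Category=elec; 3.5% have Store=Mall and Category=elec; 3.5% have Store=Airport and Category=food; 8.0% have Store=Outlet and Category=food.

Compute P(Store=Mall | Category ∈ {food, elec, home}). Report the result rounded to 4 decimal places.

P(Category=food) = 0.021 + 0.035 + 0.080 + 0.098 = 0.234.
P(Category=elec) = 0.035 + 0.054 + 0.106 + 0.073 = 0.268.
P(Category=home) = 0.025 + 0.069 + 0.057 + 0.107 = 0.258.
P(Category ∈ {food, elec, home}) = 0.234 + 0.268 + 0.258 = 0.760; P(Store=Mall, Category ∈ {food, elec, home}) = 0.021 + 0.035 + 0.025 = 0.081.
P(Store=Mall | Category ∈ {food, elec, home}) = 0.081/0.760 = 0.1066.

0.1066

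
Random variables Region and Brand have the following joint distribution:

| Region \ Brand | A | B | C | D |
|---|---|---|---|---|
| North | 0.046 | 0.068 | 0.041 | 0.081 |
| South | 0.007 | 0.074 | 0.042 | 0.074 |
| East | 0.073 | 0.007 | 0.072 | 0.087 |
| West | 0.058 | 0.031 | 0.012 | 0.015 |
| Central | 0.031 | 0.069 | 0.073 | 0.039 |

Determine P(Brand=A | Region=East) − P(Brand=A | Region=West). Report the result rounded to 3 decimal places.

P(Region=East) = 0.073 + 0.007 + 0.072 + 0.087 = 0.239; P(Brand=A | Region=East) = 0.073/0.239 = 0.3054.
P(Region=West) = 0.058 + 0.031 + 0.012 + 0.015 = 0.116; P(Brand=A | Region=West) = 0.058/0.116 = 0.5000.
Difference = -0.195.

-0.195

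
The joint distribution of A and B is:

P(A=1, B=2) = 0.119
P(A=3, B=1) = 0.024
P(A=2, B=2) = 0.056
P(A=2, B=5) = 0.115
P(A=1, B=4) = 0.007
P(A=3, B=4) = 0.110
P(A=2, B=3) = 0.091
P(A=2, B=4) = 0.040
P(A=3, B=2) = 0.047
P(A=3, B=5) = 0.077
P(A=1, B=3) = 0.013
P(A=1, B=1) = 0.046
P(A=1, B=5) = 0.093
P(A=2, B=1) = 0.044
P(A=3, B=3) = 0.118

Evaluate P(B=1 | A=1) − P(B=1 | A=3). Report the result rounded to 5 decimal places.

0.10164

P(A=1) = 0.046 + 0.119 + 0.013 + 0.007 + 0.093 = 0.278; P(B=1 | A=1) = 0.046/0.278 = 0.165468.
P(A=3) = 0.024 + 0.047 + 0.118 + 0.110 + 0.077 = 0.376; P(B=1 | A=3) = 0.024/0.376 = 0.063830.
Difference = 0.10164.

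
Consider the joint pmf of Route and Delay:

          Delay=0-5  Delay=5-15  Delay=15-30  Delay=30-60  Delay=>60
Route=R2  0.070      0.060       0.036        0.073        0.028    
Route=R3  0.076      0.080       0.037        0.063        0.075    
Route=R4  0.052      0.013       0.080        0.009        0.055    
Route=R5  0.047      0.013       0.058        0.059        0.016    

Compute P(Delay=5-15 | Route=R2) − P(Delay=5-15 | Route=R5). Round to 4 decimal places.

P(Route=R2) = 0.070 + 0.060 + 0.036 + 0.073 + 0.028 = 0.267; P(Delay=5-15 | Route=R2) = 0.060/0.267 = 0.22472.
P(Route=R5) = 0.047 + 0.013 + 0.058 + 0.059 + 0.016 = 0.193; P(Delay=5-15 | Route=R5) = 0.013/0.193 = 0.06736.
Difference = 0.1574.

0.1574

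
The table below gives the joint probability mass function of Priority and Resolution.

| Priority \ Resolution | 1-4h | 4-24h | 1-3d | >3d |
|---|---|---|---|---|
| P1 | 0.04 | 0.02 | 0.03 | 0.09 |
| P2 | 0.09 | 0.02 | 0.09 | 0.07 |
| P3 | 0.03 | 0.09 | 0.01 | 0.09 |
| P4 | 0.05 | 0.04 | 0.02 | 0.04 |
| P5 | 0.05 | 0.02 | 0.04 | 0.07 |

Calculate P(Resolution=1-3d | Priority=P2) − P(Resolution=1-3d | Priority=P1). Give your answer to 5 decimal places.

0.16667

P(Priority=P2) = 0.09 + 0.02 + 0.09 + 0.07 = 0.27; P(Resolution=1-3d | Priority=P2) = 0.09/0.27 = 0.333333.
P(Priority=P1) = 0.04 + 0.02 + 0.03 + 0.09 = 0.18; P(Resolution=1-3d | Priority=P1) = 0.03/0.18 = 0.166667.
Difference = 0.16667.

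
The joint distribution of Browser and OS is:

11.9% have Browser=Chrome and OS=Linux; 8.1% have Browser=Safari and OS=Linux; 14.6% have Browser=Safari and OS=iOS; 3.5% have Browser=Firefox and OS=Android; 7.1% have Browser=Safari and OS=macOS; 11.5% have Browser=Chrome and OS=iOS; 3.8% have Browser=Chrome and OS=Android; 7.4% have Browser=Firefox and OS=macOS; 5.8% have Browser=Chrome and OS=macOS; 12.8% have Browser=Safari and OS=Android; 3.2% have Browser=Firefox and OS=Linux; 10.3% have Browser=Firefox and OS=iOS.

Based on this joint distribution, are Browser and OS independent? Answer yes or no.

P(Browser=Chrome) = 0.330 and P(OS=Linux) = 0.232, so their product is 0.07656, but P(Browser=Chrome, OS=Linux) = 0.119. Since these differ, Browser and OS are not independent.

no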